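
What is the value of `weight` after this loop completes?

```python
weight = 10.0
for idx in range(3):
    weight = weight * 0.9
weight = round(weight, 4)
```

Exponential decay: 10.0 * 0.9^3
`weight` takes the values: 10.0 → 9.0 → 8.1 → 7.29

Answer: 7.29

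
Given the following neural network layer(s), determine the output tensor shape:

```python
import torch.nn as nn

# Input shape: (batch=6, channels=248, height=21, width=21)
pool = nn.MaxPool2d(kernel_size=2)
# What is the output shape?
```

Input: (6, 248, 21, 21) -> Output: (6, 248, 10, 10)

Answer: (6, 248, 10, 10)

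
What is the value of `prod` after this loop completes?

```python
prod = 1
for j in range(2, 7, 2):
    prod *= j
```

Product of even numbers 2 to 6
`prod` takes the values: 1 → 2 → 8 → 48

Answer: 48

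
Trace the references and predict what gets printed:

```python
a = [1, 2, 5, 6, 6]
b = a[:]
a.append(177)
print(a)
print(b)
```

Key concept: slice [:] creates copy.
Step by step:
`a = [1, 2, 5, 6, 6]` → a = [1, 2, 5, 6, 6]
`b = a[:]` → b = [1, 2, 5, 6, 6]
`a.append(177)` → a = [1, 2, 5, 6, 6, 177]
`print(a)` → prints [1, 2, 5, 6, 6, 177]
`print(b)` → prints [1, 2, 5, 6, 6]

Answer:
[1, 2, 5, 6, 6, 177]
[1, 2, 5, 6, 6]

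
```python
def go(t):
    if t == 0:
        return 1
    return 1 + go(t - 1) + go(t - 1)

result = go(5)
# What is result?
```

go(t) = 1 + 2·go(t-1), go(0)=1. Closed form: (1+1)·2^5 - 1 = 63.

Answer: 63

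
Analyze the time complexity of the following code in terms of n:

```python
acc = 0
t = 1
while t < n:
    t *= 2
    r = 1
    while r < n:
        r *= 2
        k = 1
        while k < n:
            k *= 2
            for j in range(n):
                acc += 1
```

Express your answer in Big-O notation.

Each loop level contributes: log n × log n × log n × n. Multiplying the contributions gives O(n log^3 n).

Answer: O(n log^3 n)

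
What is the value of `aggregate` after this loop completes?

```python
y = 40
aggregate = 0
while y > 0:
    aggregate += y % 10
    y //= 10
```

Sum digits of 40
`aggregate` takes the values: 0 → 4

Answer: 4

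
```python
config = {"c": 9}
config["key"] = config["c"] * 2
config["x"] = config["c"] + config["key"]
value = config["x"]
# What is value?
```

Trace:
`config = {"c": 9}` → config = {'c': 9}
`config["key"] = config["c"] * 2` → config = {'c': 9, 'key': 18}
`config["x"] = config["c"] + config["key"]` → config = {'c': 9, 'key': 18, 'x': 27}
`value = config["x"]` → value = 27
So value = 27

Answer: 27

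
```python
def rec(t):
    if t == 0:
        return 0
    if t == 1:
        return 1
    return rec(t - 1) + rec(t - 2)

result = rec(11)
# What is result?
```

Build up from base cases: rec(0)=0, rec(1)=1, rec(2)=1, rec(3)=2, rec(4)=3, rec(5)=5, rec(6)=8, ..., rec(11)=89

Answer: 89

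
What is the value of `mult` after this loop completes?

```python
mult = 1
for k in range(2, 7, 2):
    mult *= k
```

Product of even numbers 2 to 6
`mult` takes the values: 1 → 2 → 8 → 48

Answer: 48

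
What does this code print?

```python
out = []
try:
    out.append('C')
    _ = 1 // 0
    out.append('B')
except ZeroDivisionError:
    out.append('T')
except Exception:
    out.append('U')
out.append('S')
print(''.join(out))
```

Execution trace: 'C' (try body) → 'T' (except ZeroDivisionError) → 'S' (after the try/except). Output: CTS

Answer: CTS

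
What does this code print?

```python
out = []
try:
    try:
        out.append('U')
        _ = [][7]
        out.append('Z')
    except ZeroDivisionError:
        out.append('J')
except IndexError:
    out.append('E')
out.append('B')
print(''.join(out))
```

Execution trace: 'U' (try body) → 'E' (outer except IndexError) → 'B' (after the try/except). Output: UEB

Answer: UEB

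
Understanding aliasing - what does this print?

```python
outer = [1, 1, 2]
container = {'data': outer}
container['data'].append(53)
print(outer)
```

Key concept: dict holds reference to list.
Step by step:
`outer = [1, 1, 2]` → outer = [1, 1, 2]
`container = {'data': outer}` → container = {'data': [1, 1, 2]}
`container['data'].append(53)` → outer = [1, 1, 2, 53]; container = {'data': [1, 1, 2, 53]}
`print(outer)` → prints [1, 1, 2, 53]

Answer: [1, 1, 2, 53]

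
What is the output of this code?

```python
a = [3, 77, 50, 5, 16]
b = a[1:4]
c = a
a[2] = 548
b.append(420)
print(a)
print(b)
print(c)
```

Key concept: slice vs alias.
Step by step:
`a = [3, 77, 50, 5, 16]` → a = [3, 77, 50, 5, 16]
`b = a[1:4]` → b = [77, 50, 5]
`c = a` → c = [3, 77, 50, 5, 16] (same object as a)
`a[2] = 548` → a = [3, 77, 548, 5, 16] (same object as c); c = [3, 77, 548, 5, 16] (same object as a)
`b.append(420)` → b = [77, 50, 5, 420]
`print(a)` → prints [3, 77, 548, 5, 16]
`print(b)` → prints [77, 50, 5, 420]
`print(c)` → prints [3, 77, 548, 5, 16]

Answer:
[3, 77, 548, 5, 16]
[77, 50, 5, 420]
[3, 77, 548, 5, 16]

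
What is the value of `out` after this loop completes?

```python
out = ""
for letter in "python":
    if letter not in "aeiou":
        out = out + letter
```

Remove vowels from 'python'
`out` takes the values: "" → "p" → "py" → "pyt" → "pyth" → "pythn"

Answer: "pythn"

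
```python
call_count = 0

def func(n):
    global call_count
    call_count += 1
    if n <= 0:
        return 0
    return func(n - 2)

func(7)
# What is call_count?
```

Linear recursion stepping by 2: 5 calls from n=7 down to ≤0.

Answer: 5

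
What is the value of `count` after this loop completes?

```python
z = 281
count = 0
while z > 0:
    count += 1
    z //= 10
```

Count digits by repeated division by 10
`count` takes the values: 0 → 1 → 2 → 3

Answer: 3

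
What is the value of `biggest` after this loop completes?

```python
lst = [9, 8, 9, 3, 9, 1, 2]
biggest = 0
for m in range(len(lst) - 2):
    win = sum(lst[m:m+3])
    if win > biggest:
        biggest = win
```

Max sum of 3-element window in [9, 8, 9, 3, 9, 1, 2]
`biggest` takes the values: 0 → 26

Answer: 26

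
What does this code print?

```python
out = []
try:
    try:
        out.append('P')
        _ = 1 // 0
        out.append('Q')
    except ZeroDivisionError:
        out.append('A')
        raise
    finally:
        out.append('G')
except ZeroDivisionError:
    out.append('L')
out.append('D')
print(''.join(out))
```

Execution trace: 'P' (inner try body) → 'A' (inner except ZeroDivisionError) → 'G' (inner finally) → 'L' (outer except ZeroDivisionError) → 'D' (after the try/except). Output: PAGLD

Answer: PAGLD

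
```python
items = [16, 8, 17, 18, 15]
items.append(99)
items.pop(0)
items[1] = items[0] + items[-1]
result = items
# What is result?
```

Trace:
`items = [16, 8, 17, 18, 15]` → items = [16, 8, 17, 18, 15]
`items.append(99)` → items = [16, 8, 17, 18, 15, 99]
`items.pop(0)` → items = [8, 17, 18, 15, 99]
`items[1] = items[0] + items[-1]` → items = [8, 107, 18, 15, 99]
`result = items` → result = [8, 107, 18, 15, 99]
So result = [8, 107, 18, 15, 99]

Answer: [8, 107, 18, 15, 99]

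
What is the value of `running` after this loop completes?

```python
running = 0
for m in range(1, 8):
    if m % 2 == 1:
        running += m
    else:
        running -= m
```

Add odd, subtract even
`running` takes the values: 0 → 1 → -1 → 2 → -2 → 3 → -3 → 4

Answer: 4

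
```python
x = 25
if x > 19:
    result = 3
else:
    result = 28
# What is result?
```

Trace:
`x = 25` → x = 25
`if x > 19: ...` → x > 19 is True → result = 3
So result = 3

Answer: 3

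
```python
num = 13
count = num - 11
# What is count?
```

Trace:
`num = 13` → num = 13
`count = num - 11` → count = 2
So count = 2

Answer: 2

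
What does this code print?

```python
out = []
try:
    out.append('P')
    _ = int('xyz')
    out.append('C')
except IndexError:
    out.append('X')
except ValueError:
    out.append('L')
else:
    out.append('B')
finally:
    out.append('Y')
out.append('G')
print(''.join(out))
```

Execution trace: 'P' (try body) → 'L' (except ValueError) → 'Y' (finally) → 'G' (after the try/except). Output: PLYG

Answer: PLYG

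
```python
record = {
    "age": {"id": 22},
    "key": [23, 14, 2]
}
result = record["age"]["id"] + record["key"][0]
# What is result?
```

Trace:
`record = { ...` → record = {'age': {'id': 22}, 'key': [23, 14, 2]}
`result = record["age"]["id"] + record["key"][0]` → result = 45
So result = 45

Answer: 45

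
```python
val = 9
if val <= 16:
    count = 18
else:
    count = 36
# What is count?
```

Trace:
`val = 9` → val = 9
`if val <= 16: ...` → val <= 16 is True → count = 18
So count = 18

Answer: 18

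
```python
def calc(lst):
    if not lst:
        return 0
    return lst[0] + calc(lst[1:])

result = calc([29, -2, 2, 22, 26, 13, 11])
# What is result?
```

29 + (-2) + 2 + 22 + 26 + 13 + 11 + 0 = 101

Answer: 101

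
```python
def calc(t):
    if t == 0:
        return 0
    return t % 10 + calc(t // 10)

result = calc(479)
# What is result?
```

Sum of digits of 479: 9 + 7 + 4 = 20

Answer: 20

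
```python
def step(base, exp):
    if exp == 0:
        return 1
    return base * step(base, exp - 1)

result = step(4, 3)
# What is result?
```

step(4, 3) = 4 * 4 * 4 = 64

Answer: 64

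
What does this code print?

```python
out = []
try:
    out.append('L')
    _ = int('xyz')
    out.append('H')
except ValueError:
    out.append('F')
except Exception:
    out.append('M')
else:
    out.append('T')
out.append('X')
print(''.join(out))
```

Execution trace: 'L' (try body) → 'F' (except ValueError) → 'X' (after the try/except). Output: LFX

Answer: LFX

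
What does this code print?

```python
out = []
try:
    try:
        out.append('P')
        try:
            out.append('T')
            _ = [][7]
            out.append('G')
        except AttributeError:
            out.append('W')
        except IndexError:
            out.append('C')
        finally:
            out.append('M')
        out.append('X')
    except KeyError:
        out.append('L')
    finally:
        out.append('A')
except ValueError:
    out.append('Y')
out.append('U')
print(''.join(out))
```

Execution trace: 'P' (try body) → 'T' (inner try body) → 'C' (inner except IndexError) → 'M' (inner finally) → 'X' (try body, no exception) → 'A' (finally) → 'U' (after the try/except). Output: PTCMXAU

Answer: PTCMXAU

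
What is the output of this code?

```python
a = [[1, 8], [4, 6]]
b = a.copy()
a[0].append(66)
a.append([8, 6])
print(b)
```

Key concept: shallow copy with nested lists.
Step by step:
`a = [[1, 8], [4, 6]]` → a = [[1, 8], [4, 6]]
`b = a.copy()` → b = [[1, 8], [4, 6]]
`a[0].append(66)` → a = [[1, 8, 66], [4, 6]]; b = [[1, 8, 66], [4, 6]]
`a.append([8, 6])` → a = [[1, 8, 66], [4, 6], [8, 6]]
`print(b)` → prints [[1, 8, 66], [4, 6]]

Answer: [[1, 8, 66], [4, 6]]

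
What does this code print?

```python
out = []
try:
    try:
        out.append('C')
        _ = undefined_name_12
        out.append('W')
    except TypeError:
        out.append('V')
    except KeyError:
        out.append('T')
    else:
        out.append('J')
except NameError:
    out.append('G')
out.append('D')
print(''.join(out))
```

Execution trace: 'C' (try body) → 'G' (outer except NameError) → 'D' (after the try/except). Output: CGD

Answer: CGD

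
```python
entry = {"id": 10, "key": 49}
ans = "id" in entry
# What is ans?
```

Trace:
`entry = {"id": 10, "key": 49}` → entry = {'id': 10, 'key': 49}
`ans = "id" in entry` → ans = True
So ans = True

Answer: True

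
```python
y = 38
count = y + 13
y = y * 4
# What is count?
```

Trace:
`y = 38` → y = 38
`count = y + 13` → count = 51
`y = y * 4` → y = 152
So count = 51

Answer: 51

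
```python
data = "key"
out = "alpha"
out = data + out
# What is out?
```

Trace:
`data = "key"` → data = 'key'
`out = "alpha"` → out = 'alpha'
`out = data + out` → out = 'keyalpha'
So out = 'keyalpha'

Answer: 'keyalpha'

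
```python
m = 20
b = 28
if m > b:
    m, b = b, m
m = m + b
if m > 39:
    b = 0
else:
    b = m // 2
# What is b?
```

Trace:
`m = 20` → m = 20
`b = 28` → b = 28
`if m > b: ...` → m > b is False → no variable changes
`m = m + b` → m = 48
`if m > 39: ...` → m > 39 is True → b = 0
So b = 0

Answer: 0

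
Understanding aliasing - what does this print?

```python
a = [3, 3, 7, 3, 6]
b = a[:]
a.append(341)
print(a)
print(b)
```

Key concept: slice [:] creates copy.
Step by step:
`a = [3, 3, 7, 3, 6]` → a = [3, 3, 7, 3, 6]
`b = a[:]` → b = [3, 3, 7, 3, 6]
`a.append(341)` → a = [3, 3, 7, 3, 6, 341]
`print(a)` → prints [3, 3, 7, 3, 6, 341]
`print(b)` → prints [3, 3, 7, 3, 6]

Answer:
[3, 3, 7, 3, 6, 341]
[3, 3, 7, 3, 6]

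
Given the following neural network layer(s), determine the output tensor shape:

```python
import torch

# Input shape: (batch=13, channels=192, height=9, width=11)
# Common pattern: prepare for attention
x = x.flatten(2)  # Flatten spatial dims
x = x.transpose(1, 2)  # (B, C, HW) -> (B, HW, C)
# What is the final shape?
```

Input: (13, 192, 9, 11) -> after flatten(2): (13, 192, 99) -> Output: (13, 99, 192)

Answer: (13, 99, 192)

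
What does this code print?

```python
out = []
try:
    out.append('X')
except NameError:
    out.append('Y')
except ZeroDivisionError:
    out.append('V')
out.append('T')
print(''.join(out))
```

Execution trace: 'X' (try body, no exception) → 'T' (after the try/except). Output: XT

Answer: XT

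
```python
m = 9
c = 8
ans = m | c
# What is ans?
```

Trace:
`m = 9` → m = 9
`c = 8` → c = 8
`ans = m | c` → ans = 9
So ans = 9

Answer: 9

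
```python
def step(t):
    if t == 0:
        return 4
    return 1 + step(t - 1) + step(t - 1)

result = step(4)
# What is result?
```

step(t) = 1 + 2·step(t-1), step(0)=4. Closed form: (4+1)·2^4 - 1 = 79.

Answer: 79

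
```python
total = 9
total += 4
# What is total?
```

Trace:
`total = 9` → total = 9
`total += 4` → total = 13
So total = 13

Answer: 13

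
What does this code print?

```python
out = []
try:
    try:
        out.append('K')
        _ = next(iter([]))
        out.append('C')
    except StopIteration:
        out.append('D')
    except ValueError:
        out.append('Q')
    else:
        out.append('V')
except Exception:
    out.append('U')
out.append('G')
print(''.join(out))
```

Execution trace: 'K' (inner try body) → 'D' (inner except StopIteration) → 'G' (after the try/except). Output: KDG

Answer: KDG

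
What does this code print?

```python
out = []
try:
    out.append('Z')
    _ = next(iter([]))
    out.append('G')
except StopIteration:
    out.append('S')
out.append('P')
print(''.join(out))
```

Execution trace: 'Z' (try body) → 'S' (except StopIteration) → 'P' (after the try/except). Output: ZSP

Answer: ZSP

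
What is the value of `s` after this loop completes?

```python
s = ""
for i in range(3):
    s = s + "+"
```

Repeat '+' 3 times
`s` takes the values: "" → "+" → "++" → "+++"

Answer: "+++"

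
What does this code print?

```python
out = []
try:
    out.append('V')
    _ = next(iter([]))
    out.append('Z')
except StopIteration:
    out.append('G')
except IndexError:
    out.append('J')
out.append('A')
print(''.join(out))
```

Execution trace: 'V' (try body) → 'G' (except StopIteration) → 'A' (after the try/except). Output: VGA

Answer: VGA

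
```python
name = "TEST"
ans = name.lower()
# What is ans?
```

Trace:
`name = "TEST"` → name = 'TEST'
`ans = name.lower()` → ans = 'test'
So ans = 'test'

Answer: 'test'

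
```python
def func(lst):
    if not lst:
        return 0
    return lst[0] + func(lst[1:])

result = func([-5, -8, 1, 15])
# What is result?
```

(-5) + (-8) + 1 + 15 + 0 = 3

Answer: 3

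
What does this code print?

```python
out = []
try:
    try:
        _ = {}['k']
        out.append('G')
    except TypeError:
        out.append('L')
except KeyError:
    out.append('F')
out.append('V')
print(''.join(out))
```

Execution trace: 'F' (outer except KeyError) → 'V' (after the try/except). Output: FV

Answer: FV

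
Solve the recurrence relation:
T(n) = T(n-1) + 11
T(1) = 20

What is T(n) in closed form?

Unrolling: T(n) = T(1) + 11·(n-1) = 20 + 11(n-1) = 11n + 9.

Answer: T(n) = 11n + 9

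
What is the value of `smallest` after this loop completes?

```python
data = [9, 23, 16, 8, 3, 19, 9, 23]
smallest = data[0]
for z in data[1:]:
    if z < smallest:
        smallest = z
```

Minimum of [9, 23, 16, 8, 3, 19, 9, 23]
`smallest` takes the values: 9 → 8 → 3

Answer: 3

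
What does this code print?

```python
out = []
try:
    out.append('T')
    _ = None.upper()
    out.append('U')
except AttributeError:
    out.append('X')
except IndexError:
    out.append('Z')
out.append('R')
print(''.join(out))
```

Execution trace: 'T' (try body) → 'X' (except AttributeError) → 'R' (after the try/except). Output: TXR

Answer: TXR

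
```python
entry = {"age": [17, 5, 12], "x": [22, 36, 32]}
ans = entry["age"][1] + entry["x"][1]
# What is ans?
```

Trace:
`entry = {"age": [17, 5, 12], "x": [22, 36, 32]}` → entry = {'age': [17, 5, 12], 'x': [22, 36, 32]}
`ans = entry["age"][1] + entry["x"][1]` → ans = 41
So ans = 41

Answer: 41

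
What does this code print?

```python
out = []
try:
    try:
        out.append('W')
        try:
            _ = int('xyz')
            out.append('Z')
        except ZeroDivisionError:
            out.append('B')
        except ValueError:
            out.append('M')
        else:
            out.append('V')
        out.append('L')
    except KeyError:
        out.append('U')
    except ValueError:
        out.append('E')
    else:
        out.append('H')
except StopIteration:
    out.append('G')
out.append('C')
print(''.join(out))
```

Execution trace: 'W' (try body) → 'M' (inner except ValueError) → 'L' (try body, no exception) → 'H' (else) → 'C' (after the try/except). Output: WMLHC

Answer: WMLHC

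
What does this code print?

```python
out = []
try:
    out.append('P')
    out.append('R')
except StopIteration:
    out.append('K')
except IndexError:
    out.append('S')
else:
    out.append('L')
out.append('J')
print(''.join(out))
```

Execution trace: 'P' (try body) → 'R' (try body, no exception) → 'L' (else) → 'J' (after the try/except). Output: PRLJ

Answer: PRLJ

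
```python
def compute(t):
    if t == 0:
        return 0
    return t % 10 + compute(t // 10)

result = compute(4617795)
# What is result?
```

Sum of digits of 4617795: 5 + 9 + 7 + 7 + 1 + 6 + 4 = 39

Answer: 39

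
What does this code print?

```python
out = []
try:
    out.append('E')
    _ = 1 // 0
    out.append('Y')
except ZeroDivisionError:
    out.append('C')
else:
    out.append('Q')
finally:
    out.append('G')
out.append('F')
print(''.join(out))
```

Execution trace: 'E' (try body) → 'C' (except ZeroDivisionError) → 'G' (finally) → 'F' (after the try/except). Output: ECGF

Answer: ECGF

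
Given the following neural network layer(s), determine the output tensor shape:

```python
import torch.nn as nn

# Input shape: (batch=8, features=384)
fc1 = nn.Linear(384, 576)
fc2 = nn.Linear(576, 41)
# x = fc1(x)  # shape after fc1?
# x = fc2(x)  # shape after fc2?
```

Input: (8, 384) -> after fc1: (8, 576) -> Output: (8, 41)

Answer: (8, 41)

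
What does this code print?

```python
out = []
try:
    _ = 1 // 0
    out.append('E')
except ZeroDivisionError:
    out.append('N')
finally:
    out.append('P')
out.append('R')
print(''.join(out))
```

Execution trace: 'N' (except ZeroDivisionError) → 'P' (finally) → 'R' (after the try/except). Output: NPR

Answer: NPR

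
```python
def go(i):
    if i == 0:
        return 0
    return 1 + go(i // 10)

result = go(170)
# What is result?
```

Count of digits of 170: 3

Answer: 3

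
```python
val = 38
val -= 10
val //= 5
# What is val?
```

Trace:
`val = 38` → val = 38
`val -= 10` → val = 28
`val //= 5` → val = 5
So val = 5

Answer: 5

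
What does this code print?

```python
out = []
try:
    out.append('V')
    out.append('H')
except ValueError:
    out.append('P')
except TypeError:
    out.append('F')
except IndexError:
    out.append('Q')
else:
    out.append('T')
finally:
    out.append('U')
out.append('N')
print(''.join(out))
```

Execution trace: 'V' (try body) → 'H' (try body, no exception) → 'T' (else) → 'U' (finally) → 'N' (after the try/except). Output: VHTUN

Answer: VHTUN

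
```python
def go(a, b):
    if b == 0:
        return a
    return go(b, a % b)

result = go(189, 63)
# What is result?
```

go(189, 63) -> go(63, 0) -> 63

Answer: 63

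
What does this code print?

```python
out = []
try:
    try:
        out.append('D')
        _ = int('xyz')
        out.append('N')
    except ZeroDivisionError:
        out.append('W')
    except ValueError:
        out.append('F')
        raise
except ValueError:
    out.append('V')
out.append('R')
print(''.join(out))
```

Execution trace: 'D' (inner try body) → 'F' (inner except ValueError) → 'V' (outer except ValueError) → 'R' (after the try/except). Output: DFVR

Answer: DFVR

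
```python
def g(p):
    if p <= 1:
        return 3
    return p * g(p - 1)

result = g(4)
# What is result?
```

g(4) = 4 * 3 * 2 * 3 = 72

Answer: 72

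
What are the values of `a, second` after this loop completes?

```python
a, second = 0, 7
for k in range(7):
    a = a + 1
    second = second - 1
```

a goes 0→7, second goes 7→0
`a, second` takes the values: (0, 7) → (1, 7) → (1, 6) → (2, 6) → (2, 5) → (3, 5) → (3, 4) → (4, 4) → (4, 3) → (5, 3) → (5, 2) → (6, 2) → (6, 1) → (7, 1) → (7, 0)

Answer: 7, 0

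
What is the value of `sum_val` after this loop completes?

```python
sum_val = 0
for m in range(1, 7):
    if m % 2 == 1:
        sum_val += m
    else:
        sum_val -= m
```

Add odd, subtract even
`sum_val` takes the values: 0 → 1 → -1 → 2 → -2 → 3 → -3

Answer: -3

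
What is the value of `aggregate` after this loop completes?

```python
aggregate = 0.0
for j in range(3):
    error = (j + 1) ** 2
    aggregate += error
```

Sum of squared losses 1² + 2² + ... + 3²
`aggregate` takes the values: 0.0 → 1.0 → 5.0 → 14.0

Answer: 14.0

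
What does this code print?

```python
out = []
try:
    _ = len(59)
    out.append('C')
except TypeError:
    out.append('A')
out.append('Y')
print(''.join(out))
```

Execution trace: 'A' (except TypeError) → 'Y' (after the try/except). Output: AY

Answer: AY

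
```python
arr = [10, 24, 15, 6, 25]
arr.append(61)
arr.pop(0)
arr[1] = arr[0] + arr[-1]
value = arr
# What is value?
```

Trace:
`arr = [10, 24, 15, 6, 25]` → arr = [10, 24, 15, 6, 25]
`arr.append(61)` → arr = [10, 24, 15, 6, 25, 61]
`arr.pop(0)` → arr = [24, 15, 6, 25, 61]
`arr[1] = arr[0] + arr[-1]` → arr = [24, 85, 6, 25, 61]
`value = arr` → value = [24, 85, 6, 25, 61]
So value = [24, 85, 6, 25, 61]

Answer: [24, 85, 6, 25, 61]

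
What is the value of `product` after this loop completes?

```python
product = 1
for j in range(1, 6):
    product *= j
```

5! = 120
`product` takes the values: 1 → 2 → 6 → 24 → 120

Answer: 120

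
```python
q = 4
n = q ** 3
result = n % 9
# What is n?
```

Trace:
`q = 4` → q = 4
`n = q ** 3` → n = 64
`result = n % 9` → result = 1
So n = 64

Answer: 64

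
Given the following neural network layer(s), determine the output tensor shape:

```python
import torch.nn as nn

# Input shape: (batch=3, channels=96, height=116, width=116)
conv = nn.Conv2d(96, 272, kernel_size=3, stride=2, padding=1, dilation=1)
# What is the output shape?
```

Input: (3, 96, 116, 116) -> Output: (3, 272, 58, 58)

Answer: (3, 272, 58, 58)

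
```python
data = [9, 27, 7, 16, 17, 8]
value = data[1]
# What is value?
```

Trace:
`data = [9, 27, 7, 16, 17, 8]` → data = [9, 27, 7, 16, 17, 8]
`value = data[1]` → value = 27
So value = 27

Answer: 27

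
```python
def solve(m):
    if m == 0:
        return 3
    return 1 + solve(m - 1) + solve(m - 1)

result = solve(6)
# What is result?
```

solve(m) = 1 + 2·solve(m-1), solve(0)=3. Closed form: (3+1)·2^6 - 1 = 255.

Answer: 255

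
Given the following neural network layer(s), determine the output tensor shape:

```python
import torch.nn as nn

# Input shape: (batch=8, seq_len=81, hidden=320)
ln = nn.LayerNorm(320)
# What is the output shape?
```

Input: (8, 81, 320) -> Output: (8, 81, 320)

Answer: (8, 81, 320)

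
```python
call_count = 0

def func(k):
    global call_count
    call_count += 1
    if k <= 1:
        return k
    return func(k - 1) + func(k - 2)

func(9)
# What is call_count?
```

Calls(k) = 1 + Calls(k-1) + Calls(k-2); Calls(0)=Calls(1)=1. For k=9 this gives 109.

Answer: 109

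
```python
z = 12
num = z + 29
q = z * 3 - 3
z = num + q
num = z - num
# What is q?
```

Trace:
`z = 12` → z = 12
`num = z + 29` → num = 41
`q = z * 3 - 3` → q = 33
`z = num + q` → z = 74
`num = z - num` → num = 33
So q = 33

Answer: 33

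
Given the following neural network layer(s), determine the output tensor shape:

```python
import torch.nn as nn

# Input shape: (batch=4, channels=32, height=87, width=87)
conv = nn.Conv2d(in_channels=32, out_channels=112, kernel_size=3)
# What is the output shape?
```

Input: (4, 32, 87, 87) -> Output: (4, 112, 85, 85)

Answer: (4, 112, 85, 85)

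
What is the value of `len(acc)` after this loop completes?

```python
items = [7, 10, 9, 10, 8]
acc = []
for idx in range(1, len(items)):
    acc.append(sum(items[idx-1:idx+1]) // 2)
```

Number of 2-element averages
`acc` takes the values: [] → [8] → [8, 9] → [8, 9, 9] → [8, 9, 9, 9]
So `len(acc)` = 4

Answer: 4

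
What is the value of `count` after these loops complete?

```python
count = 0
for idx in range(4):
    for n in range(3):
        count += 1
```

4 * 3 = 12
`count` takes the values: 0 → 1 → 2 → 3 → 4 → 5 → 6 → 7 → 8 → 9 → 10 → 11 → 12

Answer: 12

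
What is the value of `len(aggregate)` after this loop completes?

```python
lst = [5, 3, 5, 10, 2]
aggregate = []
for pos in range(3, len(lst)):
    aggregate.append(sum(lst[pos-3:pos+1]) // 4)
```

Number of 4-element averages
`aggregate` takes the values: [] → [5] → [5, 5]
So `len(aggregate)` = 2

Answer: 2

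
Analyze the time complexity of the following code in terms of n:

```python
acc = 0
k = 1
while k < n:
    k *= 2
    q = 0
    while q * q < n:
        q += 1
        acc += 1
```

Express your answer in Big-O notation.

Each loop level contributes: log n × √n. Multiplying the contributions gives O(√n log n).

Answer: O(√n log n)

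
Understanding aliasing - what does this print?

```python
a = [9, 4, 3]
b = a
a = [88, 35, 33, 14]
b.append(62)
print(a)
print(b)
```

Key concept: rebinding vs mutation: a is rebound to a new list, b still points at the original.
Step by step:
`a = [9, 4, 3]` → a = [9, 4, 3]
`b = a` → b = [9, 4, 3] (same object as a)
`a = [88, 35, 33, 14]` → a = [88, 35, 33, 14]
`b.append(62)` → b = [9, 4, 3, 62]
`print(a)` → prints [88, 35, 33, 14]
`print(b)` → prints [9, 4, 3, 62]

Answer:
[88, 35, 33, 14]
[9, 4, 3, 62]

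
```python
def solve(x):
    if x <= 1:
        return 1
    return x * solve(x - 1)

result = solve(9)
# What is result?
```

solve(9) = 9 * 8 * 7 * 6 * 5 * 4 * 3 * 2 * 1 = 362880

Answer: 362880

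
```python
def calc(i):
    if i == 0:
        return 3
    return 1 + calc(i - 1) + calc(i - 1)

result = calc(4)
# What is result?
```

calc(i) = 1 + 2·calc(i-1), calc(0)=3. Closed form: (3+1)·2^4 - 1 = 63.

Answer: 63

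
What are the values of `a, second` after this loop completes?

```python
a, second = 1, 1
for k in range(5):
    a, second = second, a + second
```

Fibonacci: after 5 iterations
`a, second` takes the values: (1, 1) → (1, 2) → (2, 3) → (3, 5) → (5, 8) → (8, 13)

Answer: 8, 13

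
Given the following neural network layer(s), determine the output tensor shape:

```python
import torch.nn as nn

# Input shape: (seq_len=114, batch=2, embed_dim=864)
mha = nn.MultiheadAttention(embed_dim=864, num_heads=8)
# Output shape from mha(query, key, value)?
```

Input: (114, 2, 864) -> Output: (114, 2, 864)

Answer: (114, 2, 864)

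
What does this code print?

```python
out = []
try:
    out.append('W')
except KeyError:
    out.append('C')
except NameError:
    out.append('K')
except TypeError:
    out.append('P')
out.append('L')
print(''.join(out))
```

Execution trace: 'W' (try body, no exception) → 'L' (after the try/except). Output: WL

Answer: WL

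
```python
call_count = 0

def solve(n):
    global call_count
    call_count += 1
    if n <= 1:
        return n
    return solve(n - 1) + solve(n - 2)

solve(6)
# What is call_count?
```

Calls(n) = 1 + Calls(n-1) + Calls(n-2); Calls(0)=Calls(1)=1. For n=6 this gives 25.

Answer: 25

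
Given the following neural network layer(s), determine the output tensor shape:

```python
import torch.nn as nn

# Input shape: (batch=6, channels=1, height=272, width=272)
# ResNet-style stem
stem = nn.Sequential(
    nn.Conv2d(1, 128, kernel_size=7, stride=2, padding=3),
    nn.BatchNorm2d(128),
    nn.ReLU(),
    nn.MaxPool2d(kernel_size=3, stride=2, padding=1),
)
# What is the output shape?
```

Input: (6, 1, 272, 272) -> after Conv2d 7x7 stride=2: (6, 128, 136, 136) -> Output: (6, 128, 68, 68)

Answer: (6, 128, 68, 68)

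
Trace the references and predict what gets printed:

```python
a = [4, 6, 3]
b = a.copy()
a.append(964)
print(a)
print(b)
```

Key concept: list.copy() creates independent copy.
Step by step:
`a = [4, 6, 3]` → a = [4, 6, 3]
`b = a.copy()` → b = [4, 6, 3]
`a.append(964)` → a = [4, 6, 3, 964]
`print(a)` → prints [4, 6, 3, 964]
`print(b)` → prints [4, 6, 3]

Answer:
[4, 6, 3, 964]
[4, 6, 3]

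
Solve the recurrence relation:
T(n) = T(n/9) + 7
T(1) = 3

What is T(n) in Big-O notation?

Each step divides n by 9 and adds 7. After log_9(n) steps we reach T(1)=3. So T(n) = 7·log_9(n) + 3 = O(log n).

Answer: O(log n)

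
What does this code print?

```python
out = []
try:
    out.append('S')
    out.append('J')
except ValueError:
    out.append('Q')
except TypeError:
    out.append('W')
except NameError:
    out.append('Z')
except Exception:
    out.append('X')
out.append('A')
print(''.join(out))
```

Execution trace: 'S' (try body) → 'J' (try body, no exception) → 'A' (after the try/except). Output: SJA

Answer: SJA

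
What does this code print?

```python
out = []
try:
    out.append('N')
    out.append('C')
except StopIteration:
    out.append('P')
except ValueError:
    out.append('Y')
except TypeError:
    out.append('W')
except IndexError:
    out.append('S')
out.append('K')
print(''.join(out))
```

Execution trace: 'N' (try body) → 'C' (try body, no exception) → 'K' (after the try/except). Output: NCK

Answer: NCK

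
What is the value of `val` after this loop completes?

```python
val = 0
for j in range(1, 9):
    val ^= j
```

XOR of 1 to 8
`val` takes the values: 0 → 1 → 3 → 0 → 4 → 1 → 7 → 0 → 8

Answer: 8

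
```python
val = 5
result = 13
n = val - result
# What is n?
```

Trace:
`val = 5` → val = 5
`result = 13` → result = 13
`n = val - result` → n = -8
So n = -8

Answer: -8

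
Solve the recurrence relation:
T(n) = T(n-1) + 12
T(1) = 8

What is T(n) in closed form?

Unrolling: T(n) = T(1) + 12·(n-1) = 8 + 12(n-1) = 12n - 4.

Answer: T(n) = 12n - 4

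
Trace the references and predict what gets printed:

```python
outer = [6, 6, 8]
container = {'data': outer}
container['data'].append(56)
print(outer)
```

Key concept: dict holds reference to list.
Step by step:
`outer = [6, 6, 8]` → outer = [6, 6, 8]
`container = {'data': outer}` → container = {'data': [6, 6, 8]}
`container['data'].append(56)` → outer = [6, 6, 8, 56]; container = {'data': [6, 6, 8, 56]}
`print(outer)` → prints [6, 6, 8, 56]

Answer: [6, 6, 8, 56]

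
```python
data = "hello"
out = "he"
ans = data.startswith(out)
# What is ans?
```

Trace:
`data = "hello"` → data = 'hello'
`out = "he"` → out = 'he'
`ans = data.startswith(out)` → ans = True
So ans = True

Answer: True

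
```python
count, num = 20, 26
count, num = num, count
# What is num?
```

Trace:
`count, num = 20, 26` → count = 20; num = 26
`count, num = num, count` → count = 26; num = 20
So num = 20

Answer: 20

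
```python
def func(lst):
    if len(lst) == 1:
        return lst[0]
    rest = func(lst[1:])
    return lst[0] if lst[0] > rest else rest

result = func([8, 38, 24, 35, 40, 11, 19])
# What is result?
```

Recursive max over [8, 38, 24, 35, 40, 11, 19] = 40

Answer: 40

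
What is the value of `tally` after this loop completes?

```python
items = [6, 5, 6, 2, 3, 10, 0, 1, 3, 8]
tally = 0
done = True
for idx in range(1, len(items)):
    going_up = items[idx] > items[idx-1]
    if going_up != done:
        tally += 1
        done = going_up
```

Count direction changes in [6, 5, 6, 2, 3, 10, 0, 1, 3, 8]
`tally` takes the values: 0 → 1 → 2 → 3 → 4 → 5 → 6

Answer: 6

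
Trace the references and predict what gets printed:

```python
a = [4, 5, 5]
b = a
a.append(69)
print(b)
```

Key concept: basic list aliasing.
Step by step:
`a = [4, 5, 5]` → a = [4, 5, 5]
`b = a` → b = [4, 5, 5] (same object as a)
`a.append(69)` → a = [4, 5, 5, 69] (same object as b); b = [4, 5, 5, 69] (same object as a)
`print(b)` → prints [4, 5, 5, 69]

Answer: [4, 5, 5, 69]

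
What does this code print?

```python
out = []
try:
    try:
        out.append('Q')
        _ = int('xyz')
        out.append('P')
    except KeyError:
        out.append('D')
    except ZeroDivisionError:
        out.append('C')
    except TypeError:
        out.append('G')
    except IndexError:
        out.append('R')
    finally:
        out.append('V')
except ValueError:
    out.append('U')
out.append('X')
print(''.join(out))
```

Execution trace: 'Q' (try body) → 'V' (finally) → 'U' (outer except ValueError) → 'X' (after the try/except). Output: QVUX

Answer: QVUX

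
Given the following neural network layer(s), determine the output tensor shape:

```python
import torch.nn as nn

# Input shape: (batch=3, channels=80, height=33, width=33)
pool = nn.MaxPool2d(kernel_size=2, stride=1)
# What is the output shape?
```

Input: (3, 80, 33, 33) -> Output: (3, 80, 32, 32)

Answer: (3, 80, 32, 32)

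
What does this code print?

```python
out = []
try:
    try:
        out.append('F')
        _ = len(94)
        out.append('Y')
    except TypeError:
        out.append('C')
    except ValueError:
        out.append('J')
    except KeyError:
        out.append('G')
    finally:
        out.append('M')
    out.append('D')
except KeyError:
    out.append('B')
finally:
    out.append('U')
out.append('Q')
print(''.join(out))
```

Execution trace: 'F' (inner try body) → 'C' (inner except TypeError) → 'M' (inner finally) → 'D' (try body, no exception) → 'U' (finally) → 'Q' (after the try/except). Output: FCMDUQ

Answer: FCMDUQ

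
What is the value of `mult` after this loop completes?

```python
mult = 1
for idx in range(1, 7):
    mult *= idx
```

6! = 720
`mult` takes the values: 1 → 2 → 6 → 24 → 120 → 720

Answer: 720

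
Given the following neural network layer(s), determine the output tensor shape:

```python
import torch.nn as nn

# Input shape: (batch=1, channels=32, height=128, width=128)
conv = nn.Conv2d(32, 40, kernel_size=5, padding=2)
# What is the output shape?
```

Input: (1, 32, 128, 128) -> Output: (1, 40, 128, 128)

Answer: (1, 40, 128, 128)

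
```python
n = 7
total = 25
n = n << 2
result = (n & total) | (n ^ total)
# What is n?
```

Trace:
`n = 7` → n = 7
`total = 25` → total = 25
`n = n << 2` → n = 28
`result = (n & total) | (n ^ total)` → result = 29
So n = 28

Answer: 28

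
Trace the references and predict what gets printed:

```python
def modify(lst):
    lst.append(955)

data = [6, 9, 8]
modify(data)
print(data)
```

Key concept: function modifies passed list.
Step by step:
`data = [6, 9, 8]` → data = [6, 9, 8]
`modify(data)` → data = [6, 9, 8, 955]
`print(data)` → prints [6, 9, 8, 955]

Answer: [6, 9, 8, 955]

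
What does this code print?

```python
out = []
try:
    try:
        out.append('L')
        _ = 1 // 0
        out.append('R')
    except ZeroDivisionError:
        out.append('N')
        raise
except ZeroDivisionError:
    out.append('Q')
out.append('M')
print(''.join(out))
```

Execution trace: 'L' (inner try body) → 'N' (inner except ZeroDivisionError) → 'Q' (outer except ZeroDivisionError) → 'M' (after the try/except). Output: LNQM

Answer: LNQM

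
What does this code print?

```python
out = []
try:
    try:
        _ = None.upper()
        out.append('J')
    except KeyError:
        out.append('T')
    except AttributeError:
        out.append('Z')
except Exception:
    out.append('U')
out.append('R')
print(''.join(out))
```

Execution trace: 'Z' (inner except AttributeError) → 'R' (after the try/except). Output: ZR

Answer: ZR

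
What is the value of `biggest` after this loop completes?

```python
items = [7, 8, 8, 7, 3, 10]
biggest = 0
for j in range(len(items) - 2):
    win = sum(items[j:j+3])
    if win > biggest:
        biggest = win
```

Max sum of 3-element window in [7, 8, 8, 7, 3, 10]
`biggest` takes the values: 0 → 23

Answer: 23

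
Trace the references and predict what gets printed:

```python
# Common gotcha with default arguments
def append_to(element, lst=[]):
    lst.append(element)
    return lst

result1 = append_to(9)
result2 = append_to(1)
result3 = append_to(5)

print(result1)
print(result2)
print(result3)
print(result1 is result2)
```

Key concept: mutable default argument gotcha.
Step by step:
`result1 = append_to(9)` → result1 = [9]
`result2 = append_to(1)` → result1 = [9, 1] (same object as result2); result2 = [9, 1] (same object as result1)
`result3 = append_to(5)` → result1 = [9, 1, 5] (same object as result2, result3); result2 = [9, 1, 5] (same object as result1, result3); result3 = [9, 1, 5] (same object as result1, result2)
`print(result1)` → prints [9, 1, 5]
`print(result2)` → prints [9, 1, 5]
`print(result3)` → prints [9, 1, 5]
`print(result1 is result2)` → prints True

Answer:
[9, 1, 5]
[9, 1, 5]
[9, 1, 5]
True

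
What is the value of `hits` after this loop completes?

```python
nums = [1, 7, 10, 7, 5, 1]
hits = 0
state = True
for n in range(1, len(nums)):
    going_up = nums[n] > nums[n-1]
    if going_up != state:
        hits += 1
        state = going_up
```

Count direction changes in [1, 7, 10, 7, 5, 1]
`hits` takes the values: 0 → 1

Answer: 1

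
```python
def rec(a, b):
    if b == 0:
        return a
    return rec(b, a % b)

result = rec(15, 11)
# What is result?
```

rec(15, 11) -> rec(11, 4) -> rec(4, 3) -> rec(3, 1) -> rec(1, 0) -> 1

Answer: 1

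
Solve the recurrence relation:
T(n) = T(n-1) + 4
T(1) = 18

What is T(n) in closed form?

Unrolling: T(n) = T(1) + 4·(n-1) = 18 + 4(n-1) = 4n + 14.

Answer: T(n) = 4n + 14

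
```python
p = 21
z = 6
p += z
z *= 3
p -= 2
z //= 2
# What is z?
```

Trace:
`p = 21` → p = 21
`z = 6` → z = 6
`p += z` → p = 27
`z *= 3` → z = 18
`p -= 2` → p = 25
`z //= 2` → z = 9
So z = 9

Answer: 9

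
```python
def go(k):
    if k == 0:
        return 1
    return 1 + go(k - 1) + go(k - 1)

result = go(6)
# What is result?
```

go(k) = 1 + 2·go(k-1), go(0)=1. Closed form: (1+1)·2^6 - 1 = 127.

Answer: 127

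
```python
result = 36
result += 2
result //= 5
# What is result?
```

Trace:
`result = 36` → result = 36
`result += 2` → result = 38
`result //= 5` → result = 7
So result = 7

Answer: 7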